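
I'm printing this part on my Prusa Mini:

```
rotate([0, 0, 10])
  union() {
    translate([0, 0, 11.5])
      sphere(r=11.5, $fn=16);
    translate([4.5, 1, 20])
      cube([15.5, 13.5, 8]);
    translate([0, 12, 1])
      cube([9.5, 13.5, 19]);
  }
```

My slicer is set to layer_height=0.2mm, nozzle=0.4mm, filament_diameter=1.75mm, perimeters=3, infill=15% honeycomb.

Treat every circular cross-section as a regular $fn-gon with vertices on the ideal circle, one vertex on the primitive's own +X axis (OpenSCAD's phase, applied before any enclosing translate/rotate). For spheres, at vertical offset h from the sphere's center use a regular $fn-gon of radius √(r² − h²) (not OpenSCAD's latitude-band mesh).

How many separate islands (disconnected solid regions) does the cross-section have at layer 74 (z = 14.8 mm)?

2

At z = 14.8 mm: the r=11.5 sphere slices to a regular 16-gon of circumradius 11.016 (√(r²−h²) with h=3.3 from center); the cube at (4.5, 1) is not intersected at this z (z outside [20, 28]); the cube at (0, 12) is present — its section is the full 9.5×13.5 rectangle; Combining (union): the 2 present regions are separate (no shared area or edge), so areas and boundary lengths simply add and each stays a separate island — 2 connected regions; (whole slice rotated 10° about Z — lengths, areas and connectivity unchanged). Overall, the cross-section has 2 separate islands. Island count = 2.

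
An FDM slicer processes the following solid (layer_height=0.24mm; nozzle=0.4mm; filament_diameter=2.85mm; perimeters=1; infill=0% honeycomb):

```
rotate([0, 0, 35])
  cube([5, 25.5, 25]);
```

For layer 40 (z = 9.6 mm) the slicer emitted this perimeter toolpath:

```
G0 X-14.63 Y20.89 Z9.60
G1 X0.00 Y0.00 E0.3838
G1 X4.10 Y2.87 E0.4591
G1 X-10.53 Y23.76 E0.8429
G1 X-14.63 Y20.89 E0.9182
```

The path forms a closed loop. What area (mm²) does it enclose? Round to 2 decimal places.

127.64 mm²

Apply the shoelace formula to the sequence of (X, Y) vertices; enclosed area = 127.64 mm².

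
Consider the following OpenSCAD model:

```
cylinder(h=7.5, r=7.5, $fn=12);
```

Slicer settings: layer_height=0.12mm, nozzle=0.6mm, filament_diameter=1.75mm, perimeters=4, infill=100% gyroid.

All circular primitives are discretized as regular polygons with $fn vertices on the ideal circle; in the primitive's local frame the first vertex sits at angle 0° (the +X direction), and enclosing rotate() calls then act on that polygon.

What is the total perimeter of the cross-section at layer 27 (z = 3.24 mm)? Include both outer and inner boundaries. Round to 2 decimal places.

46.59 mm

At z = 3.24 mm: the r=7.5 cylinder contributes a regular 12-gon of circumradius 7.5 (perimeter = 2·12·7.500·sin(180°/12) = 46.59 mm). Overall, the cross-section is a single solid region. Total boundary length (outer) = 46.59 mm.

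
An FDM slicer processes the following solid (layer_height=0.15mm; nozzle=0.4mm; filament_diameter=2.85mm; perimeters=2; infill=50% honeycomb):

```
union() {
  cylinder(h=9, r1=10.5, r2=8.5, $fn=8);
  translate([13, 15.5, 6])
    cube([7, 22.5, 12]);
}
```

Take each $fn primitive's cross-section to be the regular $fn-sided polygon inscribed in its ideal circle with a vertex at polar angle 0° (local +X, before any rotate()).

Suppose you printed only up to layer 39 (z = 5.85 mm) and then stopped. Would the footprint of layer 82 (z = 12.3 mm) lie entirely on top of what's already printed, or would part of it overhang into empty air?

part overhangs

Compare the two slices. At z = 5.85: the cone: at t=0.650 of its height the radius interpolates to r₁+(r₂−r₁)t = 9.200, giving a regular 8-gon of that circumradius (area = (8/2)·9.200²·sin(360°/8) = 239.40 mm²); the cube at (13, 15.5) is not intersected at this z (z outside [6, 18]); Merging all regions: only the cone is present, so the union is just that shape — area = 239.40 mm². At z = 12.3: the cone is not intersected at this z (z outside [0, 9]); the 7×22.5 cube at (13, 15.5) contributes its full rectangle (area 157.50 mm²); Taking the union: only the 7×22.5 cube at (13, 15.5) is present, so the union is just that shape — area = 157.50 mm². Checking containment: at z = 12.3 the cross-section extends beyond the z = 5.85 cross-section by about 157.50 mm².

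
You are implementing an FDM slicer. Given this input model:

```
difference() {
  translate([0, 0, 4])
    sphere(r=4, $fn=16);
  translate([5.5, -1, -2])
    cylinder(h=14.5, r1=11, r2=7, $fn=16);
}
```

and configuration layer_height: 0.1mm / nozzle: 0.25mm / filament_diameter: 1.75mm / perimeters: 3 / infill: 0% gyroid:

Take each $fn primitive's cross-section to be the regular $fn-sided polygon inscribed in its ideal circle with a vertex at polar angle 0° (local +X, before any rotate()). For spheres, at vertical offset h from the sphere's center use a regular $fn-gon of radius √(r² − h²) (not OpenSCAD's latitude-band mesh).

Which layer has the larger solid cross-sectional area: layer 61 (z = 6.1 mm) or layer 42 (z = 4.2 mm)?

layer 42 (z = 4.2 mm)

Layer 61 (z = 6.1): the r=4 sphere contributes a regular 16-gon of circumradius √(4²−2.1²) = 3.404 (area = (16/2)·3.404²·sin(360°/16) = 35.48 mm²); the cone at (5.5, -1) contributes a regular 16-gon of circumradius 8.766 (interpolated between r1=11 and r2=7 at t=0.559) (area = (16/2)·8.766²·sin(360°/16) = 235.23 mm²); Taking the first minus the rest: starting from the r=4 sphere (35.48 mm²), the cone at (5.5, -1) partially overlaps it — only the 34.78 mm² overlap (of its 235.23 mm²) is removed, clipping the outline — area = 0.71 mm². So its area = 0.71 mm². Layer 42 (z = 4.2): the r=4 sphere slices to a regular 16-gon of circumradius 3.995 (√(r²−h²) with h=0.2 from center) (area = (16/2)·3.995²·sin(360°/16) = 48.86 mm²); the cone at (5.5, -1): at t=0.428 of its height the radius interpolates to r₁+(r₂−r₁)t = 9.290, giving a regular 16-gon of that circumradius (area = (16/2)·9.290²·sin(360°/16) = 264.20 mm²); Subtracting the remaining from the first: starting from the r=4 sphere (48.86 mm²), the cone at (5.5, -1) partially overlaps it — only the 47.86 mm² overlap (of its 264.20 mm²) is removed, clipping the outline — area = 1.00 mm². So its area = 1.00 mm². Layer 42 is larger (1.00 vs 0.71 mm²).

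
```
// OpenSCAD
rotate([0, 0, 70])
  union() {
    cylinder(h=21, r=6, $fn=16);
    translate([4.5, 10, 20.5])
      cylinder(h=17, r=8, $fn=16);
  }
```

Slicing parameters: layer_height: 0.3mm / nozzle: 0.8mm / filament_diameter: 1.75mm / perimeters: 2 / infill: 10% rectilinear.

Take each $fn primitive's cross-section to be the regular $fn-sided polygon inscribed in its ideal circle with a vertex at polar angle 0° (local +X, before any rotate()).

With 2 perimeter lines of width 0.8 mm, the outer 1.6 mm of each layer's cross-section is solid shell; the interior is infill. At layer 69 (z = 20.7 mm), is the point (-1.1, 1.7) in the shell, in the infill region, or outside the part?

infill

At z = 20.7 mm: the r=6 cylinder gives a regular 16-gon of circumradius 6 (constant along its height); the r=8 cylinder at (4.5, 10) contributes a regular 16-gon of circumradius 8; Combining (union): the regions partially overlap (shared area 16.17 mm²), so overlapping operands fuse into one piece — 1 connected region; (rotated 70° about Z; rotation is an isometry so areas/perimeters/island counts are preserved). Overall, the cross-section is a single solid region. Undo the 70° rotation: the query point maps to (1.221, 1.615) in the un-rotated model frame. The nearest boundary edge runs (7.56, 2.61)→(5.56, 2.21); distance from the point to it = 4.38 mm. The point is inside the cross-section and 4.38 mm from the nearest boundary — more than the 1.6 mm shell width (2 × 0.8), so it's in the infill interior.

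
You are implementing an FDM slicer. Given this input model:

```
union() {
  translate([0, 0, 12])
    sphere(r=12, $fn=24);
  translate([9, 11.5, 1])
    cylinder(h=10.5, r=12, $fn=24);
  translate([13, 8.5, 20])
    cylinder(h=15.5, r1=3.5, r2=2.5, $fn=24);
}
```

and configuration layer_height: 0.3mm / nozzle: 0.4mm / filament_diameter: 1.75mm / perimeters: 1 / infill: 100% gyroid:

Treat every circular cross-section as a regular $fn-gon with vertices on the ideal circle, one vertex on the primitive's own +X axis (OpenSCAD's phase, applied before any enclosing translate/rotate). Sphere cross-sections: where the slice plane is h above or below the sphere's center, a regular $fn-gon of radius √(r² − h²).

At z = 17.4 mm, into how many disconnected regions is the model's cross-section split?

1

At z = 17.4 mm: the r=12 sphere contributes a regular 24-gon of circumradius √(12²−5.4²) = 10.716; the cylinder at (9, 11.5) does not reach this height (z outside [1, 11.5]); the cone at (13, 8.5) is not intersected at this z (z outside [20, 35.5]); Combining (union): only the r=12 sphere is present, so the union is just that shape — 1 connected region. The result has 1 disconnected region.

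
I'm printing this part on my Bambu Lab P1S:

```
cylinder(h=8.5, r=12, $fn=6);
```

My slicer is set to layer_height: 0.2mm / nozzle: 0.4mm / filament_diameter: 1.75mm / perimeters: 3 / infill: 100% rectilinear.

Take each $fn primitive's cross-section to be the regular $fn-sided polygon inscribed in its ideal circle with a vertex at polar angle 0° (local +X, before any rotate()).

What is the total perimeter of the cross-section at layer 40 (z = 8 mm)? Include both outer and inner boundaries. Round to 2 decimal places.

At z = 8 mm: the r=12 cylinder gives a regular 6-gon of circumradius 12 (constant along its height) (perimeter = 2·6·12.000·sin(180°/6) = 72.00 mm). Overall, the cross-section is a single solid region. Total boundary length (outer) = 72.00 mm.

72.00 mm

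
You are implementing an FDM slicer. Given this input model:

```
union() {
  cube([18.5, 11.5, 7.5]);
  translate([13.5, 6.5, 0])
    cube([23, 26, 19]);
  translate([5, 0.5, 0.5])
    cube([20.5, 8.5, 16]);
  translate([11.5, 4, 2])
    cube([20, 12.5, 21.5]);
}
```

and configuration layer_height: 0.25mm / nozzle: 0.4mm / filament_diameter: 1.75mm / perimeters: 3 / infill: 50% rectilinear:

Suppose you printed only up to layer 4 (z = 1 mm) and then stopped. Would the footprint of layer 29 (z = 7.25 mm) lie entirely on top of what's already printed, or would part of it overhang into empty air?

part overhangs

Compare the two slices. At z = 1: the cube (footprint 18.5×11.5) is included at this height (area 212.75 mm²); the cube at (13.5, 6.5) is present — its section is the full 23×26 rectangle (area 598.00 mm²); the cube at (5, 0.5) (footprint 20.5×8.5) is included at this height (area 174.25 mm²); the cube at (11.5, 4) is absent (z outside [2, 23.5]); Merging all regions: the regions partially overlap — summed areas 985.00 mm² minus the doubly-counted overlap 157.25 mm² gives 827.75 mm² — area = 827.75 mm². At z = 7.25: the 18.5×11.5 cube contributes its full rectangle (area 212.75 mm²); the cube at (13.5, 6.5) is present — its section is the full 23×26 rectangle (area 598.00 mm²); the cube at (5, 0.5) (footprint 20.5×8.5) is included at this height (area 174.25 mm²); the cube at (11.5, 4) (footprint 20×12.5) is included at this height (area 250.00 mm²); Taking the union: the regions partially overlap — summed areas 1235.00 mm² minus the doubly-counted overlap 382.25 mm² gives 852.75 mm² — area = 852.75 mm². Checking containment: at z = 7.25 the cross-section extends beyond the z = 1 cross-section by about 25.00 mm².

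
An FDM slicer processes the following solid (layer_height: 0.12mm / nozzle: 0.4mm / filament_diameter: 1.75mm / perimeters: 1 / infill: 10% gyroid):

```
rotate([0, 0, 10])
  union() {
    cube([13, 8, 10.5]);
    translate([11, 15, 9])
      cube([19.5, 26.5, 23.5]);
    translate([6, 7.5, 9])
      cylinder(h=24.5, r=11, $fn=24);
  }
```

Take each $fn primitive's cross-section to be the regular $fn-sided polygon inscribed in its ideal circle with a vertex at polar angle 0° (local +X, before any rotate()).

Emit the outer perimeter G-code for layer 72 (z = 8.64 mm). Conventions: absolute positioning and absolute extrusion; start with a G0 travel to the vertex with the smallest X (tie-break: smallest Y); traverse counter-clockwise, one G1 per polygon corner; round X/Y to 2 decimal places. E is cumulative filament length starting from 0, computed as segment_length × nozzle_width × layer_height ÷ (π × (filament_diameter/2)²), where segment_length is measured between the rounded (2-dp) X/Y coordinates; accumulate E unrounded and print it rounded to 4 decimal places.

At z = 8.64 mm: the cube is present — its section is the full 13×8 rectangle; the cube at (11, 15) is absent (z outside [9, 32.5]); the cylinder at (6, 7.5) is absent (z outside [9, 33.5]); Combining (union): only the 13×8 cube is present, so the union is just that shape — 1 connected region; (rotated 10° about Z; rotation is an isometry so areas/perimeters/island counts are preserved). The outline is a single polygon with 4 vertices. Extrusion per mm of travel: 0.4 × 0.12 / (π × 0.875²) = 0.019956. Accumulating E over each segment gives final E = 0.8381.

G0 X-1.39 Y7.88 Z8.64
G1 X0.00 Y0.00 E0.1597
G1 X12.80 Y2.26 E0.4191
G1 X11.41 Y10.14 E0.5788
G1 X-1.39 Y7.88 E0.8381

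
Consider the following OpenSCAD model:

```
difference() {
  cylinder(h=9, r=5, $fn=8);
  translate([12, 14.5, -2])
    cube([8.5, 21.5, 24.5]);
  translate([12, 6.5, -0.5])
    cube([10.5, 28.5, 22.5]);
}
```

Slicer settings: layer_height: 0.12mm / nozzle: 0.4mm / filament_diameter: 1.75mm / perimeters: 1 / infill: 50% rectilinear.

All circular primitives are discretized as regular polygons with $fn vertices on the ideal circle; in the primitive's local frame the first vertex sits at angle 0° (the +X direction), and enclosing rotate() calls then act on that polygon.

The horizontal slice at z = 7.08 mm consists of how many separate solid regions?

At z = 7.08 mm: the r=5 cylinder gives a regular 8-gon of circumradius 5 (constant along its height); the cube at (12, 14.5) is present — its section is the full 8.5×21.5 rectangle; the cube at (12, 6.5) is present — its section is the full 10.5×28.5 rectangle; Subtracting the remaining from the first: starting from the r=5 cylinder, the 8.5×21.5 cube at (12, 14.5) misses the remaining region (no effect); the 10.5×28.5 cube at (12, 6.5) misses the remaining region (no effect) — 1 connected region. The result has 1 disconnected region.

1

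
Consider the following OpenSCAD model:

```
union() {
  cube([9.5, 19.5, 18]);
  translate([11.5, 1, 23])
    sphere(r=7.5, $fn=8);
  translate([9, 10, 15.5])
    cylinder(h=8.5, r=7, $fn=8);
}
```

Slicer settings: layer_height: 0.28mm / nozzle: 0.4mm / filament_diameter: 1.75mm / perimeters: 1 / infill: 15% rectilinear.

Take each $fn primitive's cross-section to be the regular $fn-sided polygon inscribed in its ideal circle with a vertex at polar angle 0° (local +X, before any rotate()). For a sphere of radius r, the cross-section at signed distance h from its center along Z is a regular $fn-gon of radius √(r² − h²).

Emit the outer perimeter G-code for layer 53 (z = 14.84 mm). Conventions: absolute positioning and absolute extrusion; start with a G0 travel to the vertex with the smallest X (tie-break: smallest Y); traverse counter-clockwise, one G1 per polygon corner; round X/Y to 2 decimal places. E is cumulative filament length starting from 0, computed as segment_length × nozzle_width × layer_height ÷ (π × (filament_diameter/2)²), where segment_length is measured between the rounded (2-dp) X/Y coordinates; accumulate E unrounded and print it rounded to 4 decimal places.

G0 X0.00 Y0.00 Z14.84
G1 X9.50 Y0.00 E0.4424
G1 X9.50 Y19.50 E1.3504
G1 X0.00 Y19.50 E1.7927
G1 X0.00 Y0.00 E2.7007

At z = 14.84 mm: the cube (footprint 9.5×19.5) is included at this height; the sphere at (11.5, 1) is absent (|z−center|=8.160 > r=7.5); the cylinder at (9, 10) is not intersected at this z (z outside [15.5, 24]); Taking the union: only the 9.5×19.5 cube is present, so the union is just that shape — 1 connected region. The outline is a single polygon with 4 vertices. Extrusion per mm of travel: 0.4 × 0.28 / (π × 0.875²) = 0.046564. Accumulating E over each segment gives final E = 2.7007.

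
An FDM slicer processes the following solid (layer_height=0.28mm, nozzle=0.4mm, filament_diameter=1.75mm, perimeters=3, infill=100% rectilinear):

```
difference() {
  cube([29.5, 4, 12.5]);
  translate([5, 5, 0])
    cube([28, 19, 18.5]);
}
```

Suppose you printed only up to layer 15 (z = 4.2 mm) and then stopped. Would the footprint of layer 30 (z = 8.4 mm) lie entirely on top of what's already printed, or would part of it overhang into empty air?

entirely on top

Compare the two slices. At z = 4.2: the cube is present — its section is the full 29.5×4 rectangle (area 118.00 mm²); the cube at (5, 5) is present — its section is the full 28×19 rectangle (area 532.00 mm²); Subtracting the remaining from the first: starting from the 29.5×4 cube (118.00 mm²), the 28×19 cube at (5, 5) misses the remaining region (no effect) — area = 118.00 mm². At z = 8.4: the cube is present — its section is the full 29.5×4 rectangle (area 118.00 mm²); the cube at (5, 5) is present — its section is the full 28×19 rectangle (area 532.00 mm²); After the difference (first − rest): starting from the 29.5×4 cube (118.00 mm²), the 28×19 cube at (5, 5) misses the remaining region (no effect) — area = 118.00 mm². Checking containment: the cross-section at z = 8.4 is a subset of the cross-section at z = 4.2.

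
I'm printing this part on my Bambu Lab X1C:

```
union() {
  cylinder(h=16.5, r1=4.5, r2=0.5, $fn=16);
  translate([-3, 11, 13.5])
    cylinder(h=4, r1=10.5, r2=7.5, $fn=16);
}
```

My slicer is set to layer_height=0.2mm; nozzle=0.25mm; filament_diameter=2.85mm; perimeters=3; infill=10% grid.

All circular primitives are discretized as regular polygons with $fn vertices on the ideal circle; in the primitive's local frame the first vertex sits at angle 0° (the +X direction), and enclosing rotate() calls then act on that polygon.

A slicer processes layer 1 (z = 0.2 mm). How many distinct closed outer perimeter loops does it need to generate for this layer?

1

At z = 0.2 mm: the cone: at t=0.012 of its height the radius interpolates to r₁+(r₂−r₁)t = 4.452, giving a regular 16-gon of that circumradius; the cone at (-3, 11) does not reach this height (z outside [13.5, 17.5]); Combining (union): only the cone is present, so the union is just that shape — 1 connected region. The result has 1 disconnected region.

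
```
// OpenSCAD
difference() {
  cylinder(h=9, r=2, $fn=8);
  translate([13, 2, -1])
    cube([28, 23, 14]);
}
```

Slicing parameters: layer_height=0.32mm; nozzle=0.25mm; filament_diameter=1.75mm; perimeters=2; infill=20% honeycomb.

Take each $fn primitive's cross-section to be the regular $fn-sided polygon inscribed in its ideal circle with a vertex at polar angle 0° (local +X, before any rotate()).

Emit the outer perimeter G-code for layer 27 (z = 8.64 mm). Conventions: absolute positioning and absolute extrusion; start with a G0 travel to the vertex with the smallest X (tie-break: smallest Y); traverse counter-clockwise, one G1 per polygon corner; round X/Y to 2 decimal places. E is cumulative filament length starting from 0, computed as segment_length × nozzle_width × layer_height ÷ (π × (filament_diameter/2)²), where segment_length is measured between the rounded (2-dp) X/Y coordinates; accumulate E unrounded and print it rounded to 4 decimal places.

G0 X-2.00 Y0.00 Z8.64
G1 X-1.41 Y-1.41 E0.0508
G1 X0.00 Y-2.00 E0.1017
G1 X1.41 Y-1.41 E0.1525
G1 X2.00 Y0.00 E0.2033
G1 X1.41 Y1.41 E0.2542
G1 X0.00 Y2.00 E0.3050
G1 X-1.41 Y1.41 E0.3559
G1 X-2.00 Y0.00 E0.4067

At z = 8.64 mm: the r=2 cylinder gives a regular 8-gon of circumradius 2 (constant along its height); the cube at (13, 2) is present — its section is the full 28×23 rectangle; Subtracting the remaining from the first: starting from the r=2 cylinder, the 28×23 cube at (13, 2) misses the remaining region (no effect) — 1 connected region. The outline is a single polygon with 8 vertices. Extrusion per mm of travel: 0.25 × 0.32 / (π × 0.875²) = 0.033260. Accumulating E over each segment gives final E = 0.4067.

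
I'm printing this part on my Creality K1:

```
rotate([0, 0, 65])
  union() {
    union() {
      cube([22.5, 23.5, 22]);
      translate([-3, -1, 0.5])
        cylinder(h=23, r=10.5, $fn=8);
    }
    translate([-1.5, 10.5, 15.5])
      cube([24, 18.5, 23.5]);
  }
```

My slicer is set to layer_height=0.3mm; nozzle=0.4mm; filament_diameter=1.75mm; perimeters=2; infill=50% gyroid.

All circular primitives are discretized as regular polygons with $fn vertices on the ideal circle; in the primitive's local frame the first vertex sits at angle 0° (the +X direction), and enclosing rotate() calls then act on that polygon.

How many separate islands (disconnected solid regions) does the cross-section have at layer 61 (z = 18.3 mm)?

1

At z = 18.3 mm: the cube (footprint 22.5×23.5) is included at this height; the cylinder at (-3, -1): section is a regular 8-gon, circumradius r=10.5; Merging all regions: the regions partially overlap (shared area 41.03 mm²), so overlapping operands fuse into one piece — 1 connected region; the cube at (-1.5, 10.5) is present — its section is the full 24×18.5 rectangle; Taking the union: the regions partially overlap (shared area 292.50 mm²), so overlapping operands fuse into one piece — 1 connected region; (whole slice rotated 65° about Z — lengths, areas and connectivity unchanged). Overall, the cross-section is a single solid region. Island count = 1.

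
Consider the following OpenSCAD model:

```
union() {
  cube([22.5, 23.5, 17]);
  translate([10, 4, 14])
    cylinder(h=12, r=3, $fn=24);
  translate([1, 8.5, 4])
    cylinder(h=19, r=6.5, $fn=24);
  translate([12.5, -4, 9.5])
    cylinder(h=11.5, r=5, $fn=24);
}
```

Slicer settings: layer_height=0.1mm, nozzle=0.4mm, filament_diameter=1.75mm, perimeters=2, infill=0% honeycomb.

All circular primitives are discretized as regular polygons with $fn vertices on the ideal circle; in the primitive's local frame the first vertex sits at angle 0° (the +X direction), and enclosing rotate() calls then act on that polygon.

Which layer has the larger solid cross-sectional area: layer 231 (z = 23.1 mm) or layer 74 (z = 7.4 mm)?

layer 74 (z = 7.4 mm)

Layer 231 (z = 23.1): the cube is absent (z outside [0, 17]); the r=3 cylinder at (10, 4) gives a regular 24-gon of circumradius 3 (constant along its height) (area = (24/2)·3.000²·sin(360°/24) = 27.95 mm²); the cylinder at (1, 8.5) does not reach this height (z outside [4, 23]); the cylinder at (12.5, -4) is not intersected at this z (z outside [9.5, 21]); Combining (union): only the r=3 cylinder at (10, 4) is present, so the union is just that shape — area = 27.95 mm². So its area = 27.95 mm². Layer 74 (z = 7.4): the cube is present — its section is the full 22.5×23.5 rectangle (area 528.75 mm²); the cylinder at (10, 4) is not intersected at this z (z outside [14, 26]); the r=6.5 cylinder at (1, 8.5) contributes a regular 24-gon of circumradius 6.5 (area = (24/2)·6.500²·sin(360°/24) = 131.22 mm²); the cylinder at (12.5, -4) is not intersected at this z (z outside [9.5, 21]); Merging all regions: the regions partially overlap — summed areas 659.97 mm² minus the doubly-counted overlap 78.48 mm² gives 581.49 mm² — area = 581.49 mm². So its area = 581.49 mm². Layer 74 is larger (581.49 vs 27.95 mm²).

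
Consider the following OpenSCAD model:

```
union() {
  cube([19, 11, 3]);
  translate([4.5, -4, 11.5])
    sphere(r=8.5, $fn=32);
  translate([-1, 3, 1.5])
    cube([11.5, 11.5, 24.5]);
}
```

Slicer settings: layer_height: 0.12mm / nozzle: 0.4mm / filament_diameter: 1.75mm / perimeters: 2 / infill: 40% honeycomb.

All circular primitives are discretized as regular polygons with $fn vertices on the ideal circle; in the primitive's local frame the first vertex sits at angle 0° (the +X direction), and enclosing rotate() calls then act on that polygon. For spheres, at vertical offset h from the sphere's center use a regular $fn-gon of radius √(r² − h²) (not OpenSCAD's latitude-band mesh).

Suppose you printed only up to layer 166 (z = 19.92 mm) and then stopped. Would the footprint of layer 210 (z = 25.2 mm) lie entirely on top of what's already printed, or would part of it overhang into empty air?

Compare the two slices. At z = 19.92: the cube is not intersected at this z (z outside [0, 3]); the r=8.5 sphere at (4.5, -4) slices to a regular 32-gon of circumradius 1.163 (√(r²−h²) with h=8.42 from center) (area = (32/2)·1.163²·sin(360°/32) = 4.23 mm²); the cube at (-1, 3) (footprint 11.5×11.5) is included at this height (area 132.25 mm²); Merging all regions: the 2 present regions are separate (no shared area or edge), so areas and boundary lengths simply add and each stays a separate island — area = 136.48 mm². At z = 25.2: the cube does not reach this height (z outside [0, 3]); the sphere at (4.5, -4) is absent (|z−center|=13.700 > r=8.5); the cube at (-1, 3) (footprint 11.5×11.5) is included at this height (area 132.25 mm²); Taking the union: only the 11.5×11.5 cube at (-1, 3) is present, so the union is just that shape — area = 132.25 mm². Checking containment: the cross-section at z = 25.2 is a subset of the cross-section at z = 19.92.

entirely on top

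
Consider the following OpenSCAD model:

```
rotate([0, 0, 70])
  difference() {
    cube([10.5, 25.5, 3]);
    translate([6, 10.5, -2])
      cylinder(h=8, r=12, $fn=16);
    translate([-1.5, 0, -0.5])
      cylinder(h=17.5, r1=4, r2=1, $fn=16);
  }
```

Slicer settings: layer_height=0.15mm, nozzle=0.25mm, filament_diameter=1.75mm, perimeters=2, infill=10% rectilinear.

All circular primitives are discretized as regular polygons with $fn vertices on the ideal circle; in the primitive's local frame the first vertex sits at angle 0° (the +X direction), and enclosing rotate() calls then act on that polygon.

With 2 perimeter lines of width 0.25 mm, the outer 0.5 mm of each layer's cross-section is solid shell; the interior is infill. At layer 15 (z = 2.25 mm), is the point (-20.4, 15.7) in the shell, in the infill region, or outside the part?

At z = 2.25 mm: the 10.5×25.5 cube contributes its full rectangle; the r=12 cylinder at (6, 10.5) gives a regular 16-gon of circumradius 12 (constant along its height); the cone at (-1.5, 0) contributes a regular 16-gon of circumradius 3.529 (interpolated between r1=4 and r2=1 at t=0.157); Subtracting the remaining from the first: starting from the 10.5×25.5 cube, the r=12 cylinder at (6, 10.5) partially overlaps it — only the 230.10 mm² overlap (of its 440.85 mm²) is removed, clipping the outline; the cone at (-1.5, 0) partially overlaps it — only the 0.09 mm² overlap (of its 38.12 mm²) is removed, clipping the outline — 1 connected region; (whole slice rotated 70° about Z — lengths, areas and connectivity unchanged). Overall, the cross-section is a single solid region. Undo the 70° rotation: the query point maps to (7.776, 24.539) in the un-rotated model frame. The nearest boundary edge runs (0.00, 25.50)→(10.50, 25.50); distance from the point to it = 0.96 mm. The point is inside the cross-section and 0.96 mm from the nearest boundary — more than the 0.5 mm shell width (2 × 0.25), so it's in the infill interior.

infill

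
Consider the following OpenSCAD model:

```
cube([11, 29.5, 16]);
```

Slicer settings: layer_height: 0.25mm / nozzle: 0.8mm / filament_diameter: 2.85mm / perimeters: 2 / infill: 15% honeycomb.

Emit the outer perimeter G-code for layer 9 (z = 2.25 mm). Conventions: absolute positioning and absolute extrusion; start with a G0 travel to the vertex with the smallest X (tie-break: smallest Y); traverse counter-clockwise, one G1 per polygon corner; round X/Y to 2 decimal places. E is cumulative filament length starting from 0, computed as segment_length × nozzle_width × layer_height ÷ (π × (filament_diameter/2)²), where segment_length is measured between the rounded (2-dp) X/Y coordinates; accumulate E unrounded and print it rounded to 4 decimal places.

G0 X0.00 Y0.00 Z2.25
G1 X11.00 Y0.00 E0.3449
G1 X11.00 Y29.50 E1.2697
G1 X0.00 Y29.50 E1.6146
G1 X0.00 Y0.00 E2.5394

At z = 2.25 mm: the 11×29.5 cube contributes its full rectangle. The outline is a single polygon with 4 vertices. Extrusion per mm of travel: 0.8 × 0.25 / (π × 1.425²) = 0.031351. Accumulating E over each segment gives final E = 2.5394.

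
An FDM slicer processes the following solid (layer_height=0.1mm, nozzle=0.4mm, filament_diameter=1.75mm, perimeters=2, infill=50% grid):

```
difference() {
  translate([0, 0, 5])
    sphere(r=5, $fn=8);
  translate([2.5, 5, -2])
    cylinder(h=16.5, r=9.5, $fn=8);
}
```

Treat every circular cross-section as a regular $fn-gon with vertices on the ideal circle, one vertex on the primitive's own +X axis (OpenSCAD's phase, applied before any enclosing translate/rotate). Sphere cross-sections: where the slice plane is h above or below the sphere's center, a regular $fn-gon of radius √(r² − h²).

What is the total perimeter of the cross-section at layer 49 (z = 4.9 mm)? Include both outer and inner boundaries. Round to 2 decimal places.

18.27 mm

At z = 4.9 mm: the sphere: section is a regular 8-gon, circumradius = √(r²−h²) = √(5²−0.1²) = 4.999 (perimeter = 2·8·4.999·sin(180°/8) = 30.61 mm); the r=9.5 cylinder at (2.5, 5) contributes a regular 8-gon of circumradius 9.5 (perimeter = 2·8·9.500·sin(180°/8) = 58.17 mm); Taking the first minus the rest: starting from the r=5 sphere, the r=9.5 cylinder at (2.5, 5) partially overlaps it — only the 63.13 mm² overlap (of its 255.27 mm²) is removed, clipping the outline — boundary = 18.27 mm. Overall, the cross-section is a single solid region. Total boundary length (outer) = 18.27 mm.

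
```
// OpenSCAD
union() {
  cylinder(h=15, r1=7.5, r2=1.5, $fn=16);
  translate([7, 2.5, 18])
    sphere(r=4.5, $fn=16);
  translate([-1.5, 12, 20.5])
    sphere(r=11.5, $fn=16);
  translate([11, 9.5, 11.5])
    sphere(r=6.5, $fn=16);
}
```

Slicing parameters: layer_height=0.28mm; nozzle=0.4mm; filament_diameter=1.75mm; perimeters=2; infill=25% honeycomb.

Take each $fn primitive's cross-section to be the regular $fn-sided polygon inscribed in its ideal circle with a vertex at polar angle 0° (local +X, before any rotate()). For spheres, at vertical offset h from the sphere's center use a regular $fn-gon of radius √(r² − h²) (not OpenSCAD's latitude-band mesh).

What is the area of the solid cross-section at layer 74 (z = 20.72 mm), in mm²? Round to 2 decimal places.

435.04 mm²

At z = 20.72 mm: the cone is not intersected at this z (z outside [0, 15]); the sphere at (7, 2.5): section is a regular 16-gon, circumradius = √(r²−h²) = √(4.5²−2.72²) = 3.585 (area = (16/2)·3.585²·sin(360°/16) = 39.34 mm²); the r=11.5 sphere at (-1.5, 12) contributes a regular 16-gon of circumradius √(11.5²−0.22²) = 11.498 (area = (16/2)·11.498²·sin(360°/16) = 404.73 mm²); the sphere at (11, 9.5) does not reach this height (|z−center|=9.220 > r=6.5); Taking the union: the regions partially overlap — summed areas 444.08 mm² minus the doubly-counted overlap 9.04 mm² gives 435.04 mm² — area = 435.04 mm². Overall, the cross-section is a single solid region. Net area = 435.04 mm².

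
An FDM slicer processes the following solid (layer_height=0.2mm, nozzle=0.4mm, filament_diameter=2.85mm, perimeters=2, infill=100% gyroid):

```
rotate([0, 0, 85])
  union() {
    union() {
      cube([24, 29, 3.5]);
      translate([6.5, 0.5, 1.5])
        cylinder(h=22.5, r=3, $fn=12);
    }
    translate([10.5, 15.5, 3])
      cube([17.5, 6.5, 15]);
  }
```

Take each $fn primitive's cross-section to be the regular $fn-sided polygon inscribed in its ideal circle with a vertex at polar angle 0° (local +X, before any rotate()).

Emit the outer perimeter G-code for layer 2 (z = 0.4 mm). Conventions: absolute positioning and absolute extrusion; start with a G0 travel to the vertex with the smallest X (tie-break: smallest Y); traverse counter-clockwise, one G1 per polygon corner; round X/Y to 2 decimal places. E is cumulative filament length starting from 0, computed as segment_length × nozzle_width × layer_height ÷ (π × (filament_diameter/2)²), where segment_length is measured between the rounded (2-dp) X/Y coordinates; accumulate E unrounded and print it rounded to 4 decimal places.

At z = 0.4 mm: the cube (footprint 24×29) is included at this height; the cylinder at (6.5, 0.5) does not reach this height (z outside [1.5, 24]); Combining (union): only the 24×29 cube is present, so the union is just that shape — 1 connected region; the cube at (10.5, 15.5) does not reach this height (z outside [3, 18]); Combining (union): only that combined region is present, so the union is just that shape — 1 connected region; (rotated 85° about Z; rotation is an isometry so areas/perimeters/island counts are preserved). The outline is a single polygon with 4 vertices. Extrusion per mm of travel: 0.4 × 0.2 / (π × 1.425²) = 0.012540. Accumulating E over each segment gives final E = 1.3293.

G0 X-28.89 Y2.53 Z0.40
G1 X0.00 Y0.00 E0.3637
G1 X2.09 Y23.91 E0.6647
G1 X-26.80 Y26.44 E1.0283
G1 X-28.89 Y2.53 E1.3293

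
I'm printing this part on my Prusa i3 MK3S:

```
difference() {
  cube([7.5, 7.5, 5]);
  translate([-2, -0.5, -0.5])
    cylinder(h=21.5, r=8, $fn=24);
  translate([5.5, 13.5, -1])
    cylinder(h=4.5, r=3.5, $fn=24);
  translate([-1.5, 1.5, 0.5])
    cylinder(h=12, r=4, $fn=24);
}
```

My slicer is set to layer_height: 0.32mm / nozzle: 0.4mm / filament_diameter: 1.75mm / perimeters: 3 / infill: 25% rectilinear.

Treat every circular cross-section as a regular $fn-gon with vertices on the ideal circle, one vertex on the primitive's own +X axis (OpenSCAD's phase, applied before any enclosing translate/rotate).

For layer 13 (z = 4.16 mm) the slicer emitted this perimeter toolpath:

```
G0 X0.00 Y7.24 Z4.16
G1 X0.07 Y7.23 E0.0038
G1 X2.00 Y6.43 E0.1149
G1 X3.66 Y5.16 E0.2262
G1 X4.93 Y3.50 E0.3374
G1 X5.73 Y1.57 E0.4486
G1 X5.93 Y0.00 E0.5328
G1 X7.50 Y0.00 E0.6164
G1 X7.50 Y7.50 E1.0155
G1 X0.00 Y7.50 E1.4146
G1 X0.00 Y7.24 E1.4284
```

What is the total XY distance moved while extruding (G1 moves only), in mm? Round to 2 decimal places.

Sum the Euclidean lengths of each G1 segment: total = 26.84 mm.

26.84 mm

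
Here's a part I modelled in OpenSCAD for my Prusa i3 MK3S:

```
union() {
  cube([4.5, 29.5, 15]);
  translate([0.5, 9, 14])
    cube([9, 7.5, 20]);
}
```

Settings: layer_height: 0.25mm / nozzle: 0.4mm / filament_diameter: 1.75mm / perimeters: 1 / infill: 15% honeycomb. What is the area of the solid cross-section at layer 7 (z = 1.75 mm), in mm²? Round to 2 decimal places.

132.75 mm²

At z = 1.75 mm: the cube is present — its section is the full 4.5×29.5 rectangle (area 132.75 mm²); the cube at (0.5, 9) is absent (z outside [14, 34]); Merging all regions: only the 4.5×29.5 cube is present, so the union is just that shape — area = 132.75 mm². Overall, the cross-section is a single solid region. Net area = 132.75 mm².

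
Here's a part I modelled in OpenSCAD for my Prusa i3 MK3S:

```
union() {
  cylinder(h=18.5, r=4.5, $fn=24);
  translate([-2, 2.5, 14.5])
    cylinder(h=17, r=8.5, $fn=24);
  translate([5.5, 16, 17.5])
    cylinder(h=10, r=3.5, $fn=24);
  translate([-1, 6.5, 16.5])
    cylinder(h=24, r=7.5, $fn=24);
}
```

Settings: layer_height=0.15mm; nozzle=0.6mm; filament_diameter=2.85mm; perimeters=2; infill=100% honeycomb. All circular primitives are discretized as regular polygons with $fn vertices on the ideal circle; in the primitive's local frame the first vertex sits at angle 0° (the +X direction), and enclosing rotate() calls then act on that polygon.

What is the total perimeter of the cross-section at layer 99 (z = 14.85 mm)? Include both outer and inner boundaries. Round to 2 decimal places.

At z = 14.85 mm: the cylinder: section is a regular 24-gon, circumradius r=4.5 (perimeter = 2·24·4.500·sin(180°/24) = 28.19 mm); the cylinder at (-2, 2.5): section is a regular 24-gon, circumradius r=8.5 (perimeter = 2·24·8.500·sin(180°/24) = 53.25 mm); the cylinder at (5.5, 16) is not intersected at this z (z outside [17.5, 27.5]); the cylinder at (-1, 6.5) is absent (z outside [16.5, 40.5]); Combining (union): the r=4.5 cylinder lies entirely inside the r=8.5 cylinder at (-2, 2.5), so the union is just the r=8.5 cylinder at (-2, 2.5) — boundary = 53.25 mm. Overall, the cross-section is a single solid region. Total boundary length (outer) = 53.25 mm.

53.25 mm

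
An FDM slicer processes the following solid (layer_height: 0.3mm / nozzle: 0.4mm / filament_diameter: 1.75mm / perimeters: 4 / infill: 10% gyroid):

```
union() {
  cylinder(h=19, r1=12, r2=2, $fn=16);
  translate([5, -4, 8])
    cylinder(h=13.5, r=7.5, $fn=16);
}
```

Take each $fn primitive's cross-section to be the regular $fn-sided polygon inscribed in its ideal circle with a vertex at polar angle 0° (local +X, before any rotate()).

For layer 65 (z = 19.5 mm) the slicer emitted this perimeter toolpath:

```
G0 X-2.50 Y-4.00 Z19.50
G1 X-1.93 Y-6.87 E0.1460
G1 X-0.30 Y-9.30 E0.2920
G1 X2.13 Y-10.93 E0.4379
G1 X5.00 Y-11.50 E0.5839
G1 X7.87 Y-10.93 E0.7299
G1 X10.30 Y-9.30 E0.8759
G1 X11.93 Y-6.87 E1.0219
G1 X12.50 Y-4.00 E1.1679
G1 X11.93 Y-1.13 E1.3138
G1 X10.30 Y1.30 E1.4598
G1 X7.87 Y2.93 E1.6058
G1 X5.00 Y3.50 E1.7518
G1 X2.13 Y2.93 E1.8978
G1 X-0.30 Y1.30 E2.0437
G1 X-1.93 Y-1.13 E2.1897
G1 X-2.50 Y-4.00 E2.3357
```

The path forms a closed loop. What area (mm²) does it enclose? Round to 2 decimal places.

172.17 mm²

Apply the shoelace formula to the sequence of (X, Y) vertices; enclosed area = 172.17 mm².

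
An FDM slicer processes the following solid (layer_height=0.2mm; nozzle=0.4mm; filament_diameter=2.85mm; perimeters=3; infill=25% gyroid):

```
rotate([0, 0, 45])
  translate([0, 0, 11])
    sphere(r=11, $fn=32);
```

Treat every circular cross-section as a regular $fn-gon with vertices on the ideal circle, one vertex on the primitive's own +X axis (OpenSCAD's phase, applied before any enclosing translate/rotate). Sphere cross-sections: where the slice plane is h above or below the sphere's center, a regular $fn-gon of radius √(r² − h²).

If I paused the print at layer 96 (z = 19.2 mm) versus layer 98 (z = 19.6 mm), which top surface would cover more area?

layer 96 (z = 19.2 mm)

Layer 96 (z = 19.2): the r=11 sphere contributes a regular 32-gon of circumradius √(11²−8.2²) = 7.332 (area = (32/2)·7.332²·sin(360°/32) = 167.81 mm²); (whole slice rotated 45° about Z — lengths, areas and connectivity unchanged). So its area = 167.81 mm². Layer 98 (z = 19.6): the sphere: section is a regular 32-gon, circumradius = √(r²−h²) = √(11²−8.6²) = 6.859 (area = (32/2)·6.859²·sin(360°/32) = 146.83 mm²); (whole slice rotated 45° about Z — lengths, areas and connectivity unchanged). So its area = 146.83 mm². Layer 96 is larger (167.81 vs 146.83 mm²).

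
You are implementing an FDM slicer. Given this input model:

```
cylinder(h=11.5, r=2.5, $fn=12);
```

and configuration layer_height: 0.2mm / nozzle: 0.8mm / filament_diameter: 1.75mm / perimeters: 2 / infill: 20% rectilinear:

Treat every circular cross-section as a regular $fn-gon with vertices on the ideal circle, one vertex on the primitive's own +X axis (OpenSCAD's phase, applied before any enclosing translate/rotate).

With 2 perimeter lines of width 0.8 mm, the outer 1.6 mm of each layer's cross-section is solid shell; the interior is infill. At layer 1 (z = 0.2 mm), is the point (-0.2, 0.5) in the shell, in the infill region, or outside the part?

At z = 0.2 mm: the r=2.5 cylinder contributes a regular 12-gon of circumradius 2.5. Overall, the cross-section is a single solid region. The nearest boundary edge runs (0.00, 2.50)→(-1.25, 2.17); distance from the point to it = 1.88 mm. The point is inside the cross-section and 1.88 mm from the nearest boundary — more than the 1.6 mm shell width (2 × 0.8), so it's in the infill interior.

infill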